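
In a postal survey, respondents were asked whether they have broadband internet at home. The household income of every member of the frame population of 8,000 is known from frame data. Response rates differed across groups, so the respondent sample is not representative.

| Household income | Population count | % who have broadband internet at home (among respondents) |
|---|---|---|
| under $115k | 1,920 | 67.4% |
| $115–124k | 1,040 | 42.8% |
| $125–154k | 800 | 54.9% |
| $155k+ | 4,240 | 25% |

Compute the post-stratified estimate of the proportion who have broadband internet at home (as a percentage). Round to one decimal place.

Weight each group's respondent value by its population share:
  under $115k: (1,920/8,000) × 67.4 = 16.176
  $115–124k: (1,040/8,000) × 42.8 = 5.564
  $125–154k: (800/8,000) × 54.9 = 5.49
  $155k+: (4,240/8,000) × 25 = 13.25
Post-stratified estimate = 40.48 → 40.5%.

40.5%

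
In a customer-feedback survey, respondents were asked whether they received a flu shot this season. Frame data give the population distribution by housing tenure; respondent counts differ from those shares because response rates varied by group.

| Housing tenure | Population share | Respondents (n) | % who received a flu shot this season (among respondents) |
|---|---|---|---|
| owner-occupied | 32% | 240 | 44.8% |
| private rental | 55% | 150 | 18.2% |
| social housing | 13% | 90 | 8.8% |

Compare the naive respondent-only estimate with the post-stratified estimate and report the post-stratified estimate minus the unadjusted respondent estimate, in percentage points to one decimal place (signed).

-4.2 percentage points

Naive respondent-only estimate (weights = respondent counts):
  (240/480)×44.8 + (150/480)×18.2 + (90/480)×8.8 = 29.7375%
Post-stratifying to population shares instead:
  0.32×44.8 + 0.55×18.2 + 0.13×8.8 = 25.49%
Difference = 25.49 − 29.7375 = -4.2475 pp.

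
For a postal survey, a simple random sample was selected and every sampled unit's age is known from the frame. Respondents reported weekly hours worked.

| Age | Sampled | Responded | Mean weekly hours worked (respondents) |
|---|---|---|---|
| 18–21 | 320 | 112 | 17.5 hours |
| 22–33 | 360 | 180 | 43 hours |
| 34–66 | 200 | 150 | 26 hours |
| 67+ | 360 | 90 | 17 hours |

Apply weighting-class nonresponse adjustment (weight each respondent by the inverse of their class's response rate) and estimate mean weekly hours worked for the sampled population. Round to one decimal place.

26.1

Response rates by class: 18–21 112/320 = 35%, 22–33 180/360 = 50%, 34–66 150/200 = 75%, 67+ 90/360 = 25%.
With weight = n_sampled/n_responded per class, the weighted class total is n_sampled:
  18–21: 320 × 17.5 = 5600
  22–33: 360 × 43 = 15,480
  34–66: 200 × 26 = 5200
  67+: 360 × 17 = 6120
Adjusted estimate = 32,400 / 1,240 = 26.129 → 26.1.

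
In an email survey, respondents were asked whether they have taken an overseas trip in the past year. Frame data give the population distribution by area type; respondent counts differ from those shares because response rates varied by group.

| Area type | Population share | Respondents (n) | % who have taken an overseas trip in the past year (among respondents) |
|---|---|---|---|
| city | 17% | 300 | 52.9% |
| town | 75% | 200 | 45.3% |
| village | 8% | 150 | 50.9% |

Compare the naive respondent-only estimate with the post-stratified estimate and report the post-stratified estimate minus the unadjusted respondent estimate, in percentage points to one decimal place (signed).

-3.1 percentage points

Naive respondent-only estimate (weights = respondent counts):
  (300/650)×52.9 + (200/650)×45.3 + (150/650)×50.9 = 50.1%
Post-stratifying to population shares instead:
  0.17×52.9 + 0.75×45.3 + 0.08×50.9 = 47.04%
Difference = 47.04 − 50.1 = -3.06 pp.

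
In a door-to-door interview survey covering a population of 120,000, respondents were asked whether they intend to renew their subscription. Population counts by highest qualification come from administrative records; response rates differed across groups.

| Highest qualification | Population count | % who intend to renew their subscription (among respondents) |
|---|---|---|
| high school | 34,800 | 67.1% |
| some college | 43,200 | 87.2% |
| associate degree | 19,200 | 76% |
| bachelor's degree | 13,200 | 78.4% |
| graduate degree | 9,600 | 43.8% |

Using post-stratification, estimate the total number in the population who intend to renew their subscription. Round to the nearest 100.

90,200

Apply each group's respondent rate to its population count:
  high school: 34,800 × 67.1% = 23350.8
  some college: 43,200 × 87.2% = 37670.4
  associate degree: 19,200 × 76% = 14,592
  bachelor's degree: 13,200 × 78.4% = 10348.8
  graduate degree: 9,600 × 43.8% = 4204.8
Estimated total = 90166.8 → 90,200.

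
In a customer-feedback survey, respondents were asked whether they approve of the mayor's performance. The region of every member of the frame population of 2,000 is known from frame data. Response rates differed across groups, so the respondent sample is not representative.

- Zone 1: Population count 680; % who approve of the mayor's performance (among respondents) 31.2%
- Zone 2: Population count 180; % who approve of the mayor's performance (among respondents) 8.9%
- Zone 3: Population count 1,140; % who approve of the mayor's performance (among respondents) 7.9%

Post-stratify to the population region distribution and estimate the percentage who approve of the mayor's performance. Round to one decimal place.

Each cell contributes population-share × respondent value:
  Zone 1: (680/2,000) × 31.2 = 10.608
  Zone 2: (180/2,000) × 8.9 = 0.801
  Zone 3: (1,140/2,000) × 7.9 = 4.503
Post-stratified estimate = 15.912 → 15.9%.

15.9%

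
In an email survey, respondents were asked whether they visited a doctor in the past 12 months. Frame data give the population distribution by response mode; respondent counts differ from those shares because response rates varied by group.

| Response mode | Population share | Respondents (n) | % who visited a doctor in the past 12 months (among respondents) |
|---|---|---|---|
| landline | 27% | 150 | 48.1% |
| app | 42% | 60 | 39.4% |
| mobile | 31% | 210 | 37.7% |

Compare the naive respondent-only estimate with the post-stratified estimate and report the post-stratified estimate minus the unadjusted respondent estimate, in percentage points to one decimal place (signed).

Naive respondent-only estimate (weights = respondent counts):
  (150/420)×48.1 + (60/420)×39.4 + (210/420)×37.7 = 41.6571%
Reweighting by population response mode shares:
  0.27×48.1 + 0.42×39.4 + 0.31×37.7 = 41.222%
Difference = 41.222 − 41.6571 = -0.4351 pp.

-0.4 percentage points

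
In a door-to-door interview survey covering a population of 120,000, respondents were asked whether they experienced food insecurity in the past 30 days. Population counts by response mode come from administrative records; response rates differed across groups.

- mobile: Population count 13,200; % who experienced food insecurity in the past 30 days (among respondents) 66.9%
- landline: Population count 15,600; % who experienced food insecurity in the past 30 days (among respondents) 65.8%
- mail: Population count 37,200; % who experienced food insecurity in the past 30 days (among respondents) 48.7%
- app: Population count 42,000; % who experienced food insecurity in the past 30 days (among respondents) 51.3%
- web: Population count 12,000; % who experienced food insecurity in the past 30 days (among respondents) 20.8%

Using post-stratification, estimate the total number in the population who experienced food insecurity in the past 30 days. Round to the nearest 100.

Apply each group's respondent rate to its population count:
  mobile: 13,200 × 66.9% = 8830.8
  landline: 15,600 × 65.8% = 10264.8
  mail: 37,200 × 48.7% = 18116.4
  app: 42,000 × 51.3% = 21,546
  web: 12,000 × 20.8% = 2496
Estimated total = 61,254 → 61,300.

61,300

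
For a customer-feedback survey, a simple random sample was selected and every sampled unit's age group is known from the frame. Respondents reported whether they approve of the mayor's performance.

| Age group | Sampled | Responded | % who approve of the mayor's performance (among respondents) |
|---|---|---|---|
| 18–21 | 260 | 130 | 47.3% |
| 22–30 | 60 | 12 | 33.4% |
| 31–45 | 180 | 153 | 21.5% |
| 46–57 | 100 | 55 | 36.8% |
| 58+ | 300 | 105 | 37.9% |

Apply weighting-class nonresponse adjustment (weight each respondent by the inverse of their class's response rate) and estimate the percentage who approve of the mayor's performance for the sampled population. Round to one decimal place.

Class response rates: 18–21 130/260 = 50%, 22–30 12/60 = 20%, 31–45 153/180 = 85%, 46–57 55/100 = 55%, 58+ 105/300 = 35%.
Each respondent's weight = sampled/responded in their class; summing within a class gives n_sampled, so:
  18–21: 260 × 47.3 = 12,298
  22–30: 60 × 33.4 = 2004
  31–45: 180 × 21.5 = 3870
  46–57: 100 × 36.8 = 3680
  58+: 300 × 37.9 = 11,370
Adjusted estimate = 33,222 / 900 = 36.9133 → 36.9%.

36.9%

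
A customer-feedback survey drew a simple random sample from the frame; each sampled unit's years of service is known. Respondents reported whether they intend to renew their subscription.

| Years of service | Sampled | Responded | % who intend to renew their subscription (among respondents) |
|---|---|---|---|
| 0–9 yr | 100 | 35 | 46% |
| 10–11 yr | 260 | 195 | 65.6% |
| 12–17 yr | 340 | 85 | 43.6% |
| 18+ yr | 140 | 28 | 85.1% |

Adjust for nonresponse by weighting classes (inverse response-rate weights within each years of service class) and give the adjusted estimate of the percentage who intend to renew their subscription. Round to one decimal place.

57.6%

Class response rates: 0–9 yr 35/100 = 35%, 10–11 yr 195/260 = 75%, 12–17 yr 85/340 = 25%, 18+ yr 28/140 = 20%.
With weight = n_sampled/n_responded per class, the weighted class total is n_sampled:
  0–9 yr: 100 × 46 = 4600
  10–11 yr: 260 × 65.6 = 17,056
  12–17 yr: 340 × 43.6 = 14,824
  18+ yr: 140 × 85.1 = 11,914
Adjusted estimate = 48,394 / 840 = 57.6119 → 57.6%.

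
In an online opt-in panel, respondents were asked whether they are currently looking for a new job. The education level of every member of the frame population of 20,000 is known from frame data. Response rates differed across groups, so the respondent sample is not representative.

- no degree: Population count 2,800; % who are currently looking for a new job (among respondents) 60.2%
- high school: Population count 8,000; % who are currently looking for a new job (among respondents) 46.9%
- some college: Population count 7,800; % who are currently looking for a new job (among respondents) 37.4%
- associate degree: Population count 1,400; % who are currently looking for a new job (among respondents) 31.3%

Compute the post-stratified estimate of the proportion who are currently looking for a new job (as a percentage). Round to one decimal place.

Reweight to the known education level distribution:
  no degree: (2,800/20,000) × 60.2 = 8.428
  high school: (8,000/20,000) × 46.9 = 18.76
  some college: (7,800/20,000) × 37.4 = 14.586
  associate degree: (1,400/20,000) × 31.3 = 2.191
Post-stratified estimate = 43.965 → 44.0%.

44.0%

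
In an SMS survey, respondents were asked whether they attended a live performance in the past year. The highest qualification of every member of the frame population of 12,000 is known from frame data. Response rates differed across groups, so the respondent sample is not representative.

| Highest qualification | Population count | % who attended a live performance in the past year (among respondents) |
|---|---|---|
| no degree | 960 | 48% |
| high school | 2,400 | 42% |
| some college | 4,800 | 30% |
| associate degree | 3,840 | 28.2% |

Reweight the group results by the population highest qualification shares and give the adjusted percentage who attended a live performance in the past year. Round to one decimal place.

33.3%

Weight each group's respondent value by its population share:
  no degree: (960/12,000) × 48 = 3.84
  high school: (2,400/12,000) × 42 = 8.4
  some college: (4,800/12,000) × 30 = 12
  associate degree: (3,840/12,000) × 28.2 = 9.024
Post-stratified estimate = 33.264 → 33.3%.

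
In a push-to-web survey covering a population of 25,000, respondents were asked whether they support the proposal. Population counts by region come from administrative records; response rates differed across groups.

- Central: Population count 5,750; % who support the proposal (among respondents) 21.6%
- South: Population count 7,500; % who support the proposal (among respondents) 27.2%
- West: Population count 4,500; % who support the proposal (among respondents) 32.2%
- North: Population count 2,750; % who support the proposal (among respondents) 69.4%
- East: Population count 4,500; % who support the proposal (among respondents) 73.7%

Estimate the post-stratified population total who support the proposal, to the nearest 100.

10,000

Each cell contributes its population count × the respondent rate:
  Central: 5,750 × 21.6% = 1242
  South: 7,500 × 27.2% = 2040
  West: 4,500 × 32.2% = 1449
  North: 2,750 × 69.4% = 1908.5
  East: 4,500 × 73.7% = 3316.5
Estimated total = 9956 → 10,000.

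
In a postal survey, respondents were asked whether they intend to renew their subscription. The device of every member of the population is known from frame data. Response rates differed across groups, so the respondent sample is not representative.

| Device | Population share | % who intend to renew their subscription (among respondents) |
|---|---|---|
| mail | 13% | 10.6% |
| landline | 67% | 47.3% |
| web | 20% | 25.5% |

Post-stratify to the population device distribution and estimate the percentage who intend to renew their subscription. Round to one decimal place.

Reweight to the known device distribution:
  mail: 0.13 × 10.6 = 1.378
  landline: 0.67 × 47.3 = 31.691
  web: 0.2 × 25.5 = 5.1
Post-stratified estimate = 38.169 → 38.2%.

38.2%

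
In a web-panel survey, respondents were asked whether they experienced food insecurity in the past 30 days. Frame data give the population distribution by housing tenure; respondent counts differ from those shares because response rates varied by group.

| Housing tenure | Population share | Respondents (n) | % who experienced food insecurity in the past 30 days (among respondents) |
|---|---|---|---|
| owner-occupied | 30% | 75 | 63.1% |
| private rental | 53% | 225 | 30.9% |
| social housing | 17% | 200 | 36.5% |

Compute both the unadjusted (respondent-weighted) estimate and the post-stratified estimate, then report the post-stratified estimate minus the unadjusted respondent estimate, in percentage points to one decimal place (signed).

+3.5 percentage points

Naive respondent-only estimate (weights = respondent counts):
  (75/500)×63.1 + (225/500)×30.9 + (200/500)×36.5 = 37.97%
Post-stratified estimate weights by population shares:
  0.3×63.1 + 0.53×30.9 + 0.17×36.5 = 41.512%
Difference = 41.512 − 37.97 = 3.542 pp.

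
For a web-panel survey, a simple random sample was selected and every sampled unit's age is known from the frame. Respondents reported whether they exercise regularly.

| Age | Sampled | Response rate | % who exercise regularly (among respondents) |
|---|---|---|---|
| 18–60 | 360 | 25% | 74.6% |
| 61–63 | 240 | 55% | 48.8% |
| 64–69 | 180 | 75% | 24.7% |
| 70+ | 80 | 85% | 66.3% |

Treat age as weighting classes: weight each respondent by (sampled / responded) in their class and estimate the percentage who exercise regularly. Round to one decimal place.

56.2%

With weight = n_sampled/n_responded per class, the weighted class total is n_sampled:
  18–60: 360 × 74.6 = 26856
  61–63: 240 × 48.8 = 11,712
  64–69: 180 × 24.7 = 4446
  70+: 80 × 66.3 = 5304
Adjusted estimate = 48,318 / 860 = 56.1837 → 56.2%.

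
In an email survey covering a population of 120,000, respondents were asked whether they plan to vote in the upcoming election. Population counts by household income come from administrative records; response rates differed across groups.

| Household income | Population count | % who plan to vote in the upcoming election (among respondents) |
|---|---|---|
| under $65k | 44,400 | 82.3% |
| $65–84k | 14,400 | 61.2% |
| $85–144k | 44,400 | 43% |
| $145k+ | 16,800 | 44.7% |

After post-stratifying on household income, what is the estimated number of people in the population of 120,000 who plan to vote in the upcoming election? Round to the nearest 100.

72,000

Apply each group's respondent rate to its population count:
  under $65k: 44,400 × 82.3% = 36541.2
  $65–84k: 14,400 × 61.2% = 8812.8
  $85–144k: 44,400 × 43% = 19,092
  $145k+: 16,800 × 44.7% = 7509.6
Estimated total = 71955.6 → 72,000.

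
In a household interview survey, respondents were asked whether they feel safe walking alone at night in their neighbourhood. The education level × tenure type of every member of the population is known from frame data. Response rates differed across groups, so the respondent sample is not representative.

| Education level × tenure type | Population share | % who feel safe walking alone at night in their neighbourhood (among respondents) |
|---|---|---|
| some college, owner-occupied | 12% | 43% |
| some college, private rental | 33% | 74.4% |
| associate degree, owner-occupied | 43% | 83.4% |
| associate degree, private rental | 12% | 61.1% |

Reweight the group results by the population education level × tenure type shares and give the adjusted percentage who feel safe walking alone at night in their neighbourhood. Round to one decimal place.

72.9%

Post-stratification weights by population share, not respondent share:
  some college, owner-occupied: 0.12 × 43 = 5.16
  some college, private rental: 0.33 × 74.4 = 24.552
  associate degree, owner-occupied: 0.43 × 83.4 = 35.862
  associate degree, private rental: 0.12 × 61.1 = 7.332
Post-stratified estimate = 72.906 → 72.9%.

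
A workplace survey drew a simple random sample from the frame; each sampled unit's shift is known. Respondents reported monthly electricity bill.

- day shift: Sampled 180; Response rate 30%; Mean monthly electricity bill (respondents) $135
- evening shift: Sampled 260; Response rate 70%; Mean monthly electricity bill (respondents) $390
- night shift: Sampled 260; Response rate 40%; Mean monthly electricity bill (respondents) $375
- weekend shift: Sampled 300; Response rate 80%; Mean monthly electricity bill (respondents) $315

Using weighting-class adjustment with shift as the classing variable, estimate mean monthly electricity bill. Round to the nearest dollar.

$318

Inverse-response-rate weighting restores each class to its sampled count, so class totals weight by n_sampled:
  day shift: 180 × 135 = 24,300
  evening shift: 260 × 390 = 101,400
  night shift: 260 × 375 = 97,500
  weekend shift: 300 × 315 = 94,500
Adjusted estimate = 317,700 / 1,000 = 317.7 → $318.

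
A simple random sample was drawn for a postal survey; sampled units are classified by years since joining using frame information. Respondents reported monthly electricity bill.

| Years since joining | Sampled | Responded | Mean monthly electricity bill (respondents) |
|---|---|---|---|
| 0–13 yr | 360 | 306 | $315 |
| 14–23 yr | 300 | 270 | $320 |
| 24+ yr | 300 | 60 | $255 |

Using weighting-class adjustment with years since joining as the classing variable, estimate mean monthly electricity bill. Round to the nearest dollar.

Class response rates: 0–13 yr 306/360 = 85%, 14–23 yr 270/300 = 90%, 24+ yr 60/300 = 20%.
Inverse-response-rate weighting restores each class to its sampled count, so class totals weight by n_sampled:
  0–13 yr: 360 × 315 = 113,400
  14–23 yr: 300 × 320 = 96,000
  24+ yr: 300 × 255 = 76,500
Adjusted estimate = 285,900 / 960 = 297.812 → $298.

$298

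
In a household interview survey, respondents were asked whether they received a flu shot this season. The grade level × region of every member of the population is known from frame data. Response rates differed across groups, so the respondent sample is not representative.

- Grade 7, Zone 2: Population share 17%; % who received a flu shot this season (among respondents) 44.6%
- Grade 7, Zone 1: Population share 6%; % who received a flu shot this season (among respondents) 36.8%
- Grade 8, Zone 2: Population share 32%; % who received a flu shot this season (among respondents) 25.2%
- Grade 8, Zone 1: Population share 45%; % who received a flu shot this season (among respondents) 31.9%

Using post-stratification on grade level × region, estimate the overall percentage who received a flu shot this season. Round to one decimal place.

32.2%

Post-stratification weights by population share, not respondent share:
  Grade 7, Zone 2: 0.17 × 44.6 = 7.582
  Grade 7, Zone 1: 0.06 × 36.8 = 2.208
  Grade 8, Zone 2: 0.32 × 25.2 = 8.064
  Grade 8, Zone 1: 0.45 × 31.9 = 14.355
Post-stratified estimate = 32.209 → 32.2%.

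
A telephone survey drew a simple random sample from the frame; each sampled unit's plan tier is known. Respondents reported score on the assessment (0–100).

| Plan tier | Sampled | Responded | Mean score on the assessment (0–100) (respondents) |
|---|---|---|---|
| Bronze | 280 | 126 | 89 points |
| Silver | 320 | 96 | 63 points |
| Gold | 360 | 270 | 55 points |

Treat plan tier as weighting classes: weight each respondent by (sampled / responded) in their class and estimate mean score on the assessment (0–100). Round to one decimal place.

Response rates by class: Bronze 126/280 = 45%, Silver 96/320 = 30%, Gold 270/360 = 75%.
Weighting each respondent by the inverse class response rate inflates each class back to its sampled size, so the class weight is n_sampled:
  Bronze: 280 × 89 = 24,920
  Silver: 320 × 63 = 20,160
  Gold: 360 × 55 = 19,800
Adjusted estimate = 64,880 / 960 = 67.5833 → 67.6.

67.6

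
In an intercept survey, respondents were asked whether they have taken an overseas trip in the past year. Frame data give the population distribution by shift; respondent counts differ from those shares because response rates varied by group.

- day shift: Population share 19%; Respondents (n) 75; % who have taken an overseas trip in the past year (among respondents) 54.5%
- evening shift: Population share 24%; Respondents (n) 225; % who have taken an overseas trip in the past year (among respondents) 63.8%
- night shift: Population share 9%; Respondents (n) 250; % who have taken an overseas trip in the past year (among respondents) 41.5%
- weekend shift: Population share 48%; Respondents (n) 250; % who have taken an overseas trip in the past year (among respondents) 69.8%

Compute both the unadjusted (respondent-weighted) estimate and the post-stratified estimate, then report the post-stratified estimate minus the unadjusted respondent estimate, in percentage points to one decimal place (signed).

+5.1 percentage points

Without adjustment, the pooled respondent share is:
  (75/800)×54.5 + (225/800)×63.8 + (250/800)×41.5 + (250/800)×69.8 = 57.8344%
Post-stratified estimate weights by population shares:
  0.19×54.5 + 0.24×63.8 + 0.09×41.5 + 0.48×69.8 = 62.906%
Difference = 62.906 − 57.8344 = 5.0716 pp.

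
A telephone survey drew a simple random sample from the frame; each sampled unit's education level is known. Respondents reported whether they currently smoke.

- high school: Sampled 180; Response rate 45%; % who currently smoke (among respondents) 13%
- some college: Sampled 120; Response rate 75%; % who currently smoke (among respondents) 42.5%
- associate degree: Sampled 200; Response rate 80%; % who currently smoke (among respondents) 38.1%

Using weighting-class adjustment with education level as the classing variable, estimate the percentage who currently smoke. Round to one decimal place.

Weighting each respondent by the inverse class response rate inflates each class back to its sampled size, so the class weight is n_sampled:
  high school: 180 × 13 = 2340
  some college: 120 × 42.5 = 5100
  associate degree: 200 × 38.1 = 7620
Adjusted estimate = 15,060 / 500 = 30.12 → 30.1%.

30.1%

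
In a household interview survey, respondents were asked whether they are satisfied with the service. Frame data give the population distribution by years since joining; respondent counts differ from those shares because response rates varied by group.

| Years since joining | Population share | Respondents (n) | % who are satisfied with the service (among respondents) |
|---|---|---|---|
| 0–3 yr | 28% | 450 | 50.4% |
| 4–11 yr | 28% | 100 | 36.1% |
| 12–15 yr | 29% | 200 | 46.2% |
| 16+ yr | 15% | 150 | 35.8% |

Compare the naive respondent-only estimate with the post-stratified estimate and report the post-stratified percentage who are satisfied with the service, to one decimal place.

Unadjusted (pooled respondent) estimate weights by respondent counts:
  (450/900)×50.4 + (100/900)×36.1 + (200/900)×46.2 + (150/900)×35.8 = 45.4444%
Post-stratified estimate weights by population shares:
  0.28×50.4 + 0.28×36.1 + 0.29×46.2 + 0.15×35.8 = 42.988%

43.0%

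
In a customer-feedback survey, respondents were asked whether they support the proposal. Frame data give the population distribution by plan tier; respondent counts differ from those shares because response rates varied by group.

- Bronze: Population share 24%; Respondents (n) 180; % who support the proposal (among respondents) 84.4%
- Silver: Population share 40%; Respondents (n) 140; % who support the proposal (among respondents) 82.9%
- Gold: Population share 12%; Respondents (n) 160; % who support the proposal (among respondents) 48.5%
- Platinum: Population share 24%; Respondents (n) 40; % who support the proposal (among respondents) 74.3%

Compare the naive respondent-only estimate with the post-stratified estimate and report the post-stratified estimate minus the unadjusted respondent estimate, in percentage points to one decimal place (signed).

Naive respondent-only estimate (weights = respondent counts):
  (180/520)×84.4 + (140/520)×82.9 + (160/520)×48.5 + (40/520)×74.3 = 72.1731%
Post-stratified estimate weights by population shares:
  0.24×84.4 + 0.4×82.9 + 0.12×48.5 + 0.24×74.3 = 77.068%
Difference = 77.068 − 72.1731 = 4.8949 pp.

+4.9 percentage points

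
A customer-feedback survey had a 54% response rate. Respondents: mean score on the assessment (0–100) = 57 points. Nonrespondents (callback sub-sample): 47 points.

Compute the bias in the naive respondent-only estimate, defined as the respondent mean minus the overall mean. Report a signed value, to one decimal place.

Nonresponse fraction = 1 − 0.54 = 0.46.
Bias = (nonresponse fraction) × (respondent mean − nonrespondent mean)
     = 0.46 × (57 − 47) = 0.46 × 10 = 4.6.

+4.6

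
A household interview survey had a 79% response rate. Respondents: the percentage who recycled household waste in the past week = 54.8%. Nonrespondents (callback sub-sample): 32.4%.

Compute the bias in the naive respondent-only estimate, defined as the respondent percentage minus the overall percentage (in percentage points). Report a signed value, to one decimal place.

Nonresponse fraction = 1 − 0.79 = 0.21.
Bias = (nonresponse fraction) × (respondent percentage − nonrespondent percentage)
     = 0.21 × (54.8 − 32.4) = 0.21 × 22.4 = 4.704.

+4.7 percentage points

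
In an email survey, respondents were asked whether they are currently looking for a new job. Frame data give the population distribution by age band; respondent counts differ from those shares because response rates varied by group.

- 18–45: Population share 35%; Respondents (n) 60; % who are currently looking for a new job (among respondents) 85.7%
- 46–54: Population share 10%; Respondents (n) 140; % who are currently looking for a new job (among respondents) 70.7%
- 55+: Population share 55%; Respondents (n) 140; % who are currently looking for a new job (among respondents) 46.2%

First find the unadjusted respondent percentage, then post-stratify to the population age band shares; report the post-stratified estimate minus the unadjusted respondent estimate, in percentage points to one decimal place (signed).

Naive respondent-only estimate (weights = respondent counts):
  (60/340)×85.7 + (140/340)×70.7 + (140/340)×46.2 = 63.2588%
Reweighting by population age band shares:
  0.35×85.7 + 0.1×70.7 + 0.55×46.2 = 62.475%
Difference = 62.475 − 63.2588 = -0.7838 pp.

-0.8 percentage points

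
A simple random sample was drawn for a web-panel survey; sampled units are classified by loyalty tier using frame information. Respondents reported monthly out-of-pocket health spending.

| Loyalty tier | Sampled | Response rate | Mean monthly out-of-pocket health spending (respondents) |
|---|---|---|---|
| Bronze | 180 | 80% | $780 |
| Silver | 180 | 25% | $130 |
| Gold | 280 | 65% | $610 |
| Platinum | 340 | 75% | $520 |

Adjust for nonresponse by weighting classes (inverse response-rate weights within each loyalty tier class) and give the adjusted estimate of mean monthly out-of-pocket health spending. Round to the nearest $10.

$520

Weighting each respondent by the inverse class response rate inflates each class back to its sampled size, so the class weight is n_sampled:
  Bronze: 180 × 780 = 140,400
  Silver: 180 × 130 = 23,400
  Gold: 280 × 610 = 170,800
  Platinum: 340 × 520 = 176,800
Adjusted estimate = 511,400 / 980 = 521.837 → $520.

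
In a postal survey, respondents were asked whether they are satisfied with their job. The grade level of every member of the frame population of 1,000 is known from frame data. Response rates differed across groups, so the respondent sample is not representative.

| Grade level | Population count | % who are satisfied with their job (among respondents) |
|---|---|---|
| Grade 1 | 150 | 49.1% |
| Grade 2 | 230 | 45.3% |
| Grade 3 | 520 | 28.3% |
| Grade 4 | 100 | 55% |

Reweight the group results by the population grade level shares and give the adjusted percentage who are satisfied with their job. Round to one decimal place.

38.0%

Post-stratification weights by population share, not respondent share:
  Grade 1: (150/1,000) × 49.1 = 7.365
  Grade 2: (230/1,000) × 45.3 = 10.419
  Grade 3: (520/1,000) × 28.3 = 14.716
  Grade 4: (100/1,000) × 55 = 5.5
Post-stratified estimate = 38 → 38.0%.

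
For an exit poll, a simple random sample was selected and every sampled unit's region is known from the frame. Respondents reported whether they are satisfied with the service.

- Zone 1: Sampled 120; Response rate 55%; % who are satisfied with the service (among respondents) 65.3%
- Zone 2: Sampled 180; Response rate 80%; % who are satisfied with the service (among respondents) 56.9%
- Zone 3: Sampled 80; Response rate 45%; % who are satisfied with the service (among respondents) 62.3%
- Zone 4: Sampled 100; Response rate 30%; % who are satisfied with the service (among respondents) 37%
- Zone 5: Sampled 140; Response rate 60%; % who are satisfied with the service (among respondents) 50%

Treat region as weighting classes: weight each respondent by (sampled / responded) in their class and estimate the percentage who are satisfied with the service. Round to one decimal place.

Each respondent's weight = sampled/responded in their class; summing within a class gives n_sampled, so:
  Zone 1: 120 × 65.3 = 7836
  Zone 2: 180 × 56.9 = 10,242
  Zone 3: 80 × 62.3 = 4984
  Zone 4: 100 × 37 = 3700
  Zone 5: 140 × 50 = 7000
Adjusted estimate = 33,762 / 620 = 54.4548 → 54.5%.

54.5%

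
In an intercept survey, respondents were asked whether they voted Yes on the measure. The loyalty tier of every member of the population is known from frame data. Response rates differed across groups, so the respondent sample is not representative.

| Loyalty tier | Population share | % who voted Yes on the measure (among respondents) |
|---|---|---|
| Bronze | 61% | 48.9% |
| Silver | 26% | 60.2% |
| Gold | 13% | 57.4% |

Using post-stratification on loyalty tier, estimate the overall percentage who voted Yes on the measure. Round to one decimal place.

52.9%

Post-stratification weights by population share, not respondent share:
  Bronze: 0.61 × 48.9 = 29.829
  Silver: 0.26 × 60.2 = 15.652
  Gold: 0.13 × 57.4 = 7.462
Post-stratified estimate = 52.943 → 52.9%.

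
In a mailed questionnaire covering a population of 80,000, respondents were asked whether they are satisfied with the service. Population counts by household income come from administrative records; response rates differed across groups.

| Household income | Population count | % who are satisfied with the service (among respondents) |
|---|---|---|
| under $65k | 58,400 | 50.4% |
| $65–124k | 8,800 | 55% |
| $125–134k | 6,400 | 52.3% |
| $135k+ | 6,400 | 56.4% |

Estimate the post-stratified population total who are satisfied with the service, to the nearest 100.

Estimated count per cell = population count × respondent percentage:
  under $65k: 58,400 × 50.4% = 29433.6
  $65–124k: 8,800 × 55% = 4840
  $125–134k: 6,400 × 52.3% = 3347.2
  $135k+: 6,400 × 56.4% = 3609.6
Estimated total = 41230.4 → 41,200.

41,200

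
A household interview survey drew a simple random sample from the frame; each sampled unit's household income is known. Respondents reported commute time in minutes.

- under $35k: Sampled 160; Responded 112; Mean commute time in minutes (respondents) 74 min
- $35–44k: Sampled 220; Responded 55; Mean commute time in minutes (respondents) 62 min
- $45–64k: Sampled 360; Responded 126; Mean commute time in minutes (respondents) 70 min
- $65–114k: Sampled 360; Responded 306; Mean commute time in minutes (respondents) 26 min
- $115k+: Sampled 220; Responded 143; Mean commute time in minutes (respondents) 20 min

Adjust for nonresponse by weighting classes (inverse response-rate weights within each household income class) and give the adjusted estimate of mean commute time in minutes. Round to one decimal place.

Class response rates: under $35k 112/160 = 70%, $35–44k 55/220 = 25%, $45–64k 126/360 = 35%, $65–114k 306/360 = 85%, $115k+ 143/220 = 65%.
Each respondent's weight = sampled/responded in their class; summing within a class gives n_sampled, so:
  under $35k: 160 × 74 = 11,840
  $35–44k: 220 × 62 = 13,640
  $45–64k: 360 × 70 = 25,200
  $65–114k: 360 × 26 = 9360
  $115k+: 220 × 20 = 4400
Adjusted estimate = 64,440 / 1,320 = 48.8182 → 48.8.

48.8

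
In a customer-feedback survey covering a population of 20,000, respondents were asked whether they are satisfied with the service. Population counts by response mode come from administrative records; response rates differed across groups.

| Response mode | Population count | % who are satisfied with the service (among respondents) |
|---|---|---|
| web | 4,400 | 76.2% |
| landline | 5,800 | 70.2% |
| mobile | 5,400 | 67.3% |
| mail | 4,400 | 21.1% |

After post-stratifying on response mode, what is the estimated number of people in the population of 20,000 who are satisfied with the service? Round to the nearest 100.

Each cell contributes its population count × the respondent rate:
  web: 4,400 × 76.2% = 3352.8
  landline: 5,800 × 70.2% = 4071.6
  mobile: 5,400 × 67.3% = 3634.2
  mail: 4,400 × 21.1% = 928.4
Estimated total = 11,987 → 12,000.

12,000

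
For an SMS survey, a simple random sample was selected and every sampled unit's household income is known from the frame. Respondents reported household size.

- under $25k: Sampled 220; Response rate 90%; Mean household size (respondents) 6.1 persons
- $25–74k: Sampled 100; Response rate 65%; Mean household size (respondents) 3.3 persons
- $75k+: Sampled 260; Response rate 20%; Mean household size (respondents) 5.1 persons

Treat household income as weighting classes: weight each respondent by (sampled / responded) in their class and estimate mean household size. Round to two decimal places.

5.17

Weighting each respondent by the inverse class response rate inflates each class back to its sampled size, so the class weight is n_sampled:
  under $25k: 220 × 6.1 = 1342
  $25–74k: 100 × 3.3 = 330
  $75k+: 260 × 5.1 = 1326
Adjusted estimate = 2998 / 580 = 5.16897 → 5.17.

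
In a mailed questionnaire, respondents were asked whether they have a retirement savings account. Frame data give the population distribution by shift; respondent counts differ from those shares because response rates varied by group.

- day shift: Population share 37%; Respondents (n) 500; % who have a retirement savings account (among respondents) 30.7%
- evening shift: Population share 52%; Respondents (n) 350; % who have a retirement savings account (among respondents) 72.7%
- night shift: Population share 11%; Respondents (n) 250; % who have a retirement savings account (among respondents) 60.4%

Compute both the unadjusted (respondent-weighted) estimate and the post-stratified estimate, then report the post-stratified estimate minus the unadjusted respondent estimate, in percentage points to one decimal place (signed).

Unadjusted (pooled respondent) estimate weights by respondent counts:
  (500/1100)×30.7 + (350/1100)×72.7 + (250/1100)×60.4 = 50.8136%
Reweighting by population shift shares:
  0.37×30.7 + 0.52×72.7 + 0.11×60.4 = 55.807%
Difference = 55.807 − 50.8136 = 4.9934 pp.

+5.0 percentage points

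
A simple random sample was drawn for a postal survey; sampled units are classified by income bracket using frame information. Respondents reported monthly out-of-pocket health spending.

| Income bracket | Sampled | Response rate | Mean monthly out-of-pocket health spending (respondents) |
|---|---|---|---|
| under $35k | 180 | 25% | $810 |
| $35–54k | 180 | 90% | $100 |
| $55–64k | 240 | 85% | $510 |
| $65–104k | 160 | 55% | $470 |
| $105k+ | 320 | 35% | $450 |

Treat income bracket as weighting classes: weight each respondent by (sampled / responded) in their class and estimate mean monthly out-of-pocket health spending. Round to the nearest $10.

Inverse-response-rate weighting restores each class to its sampled count, so class totals weight by n_sampled:
  under $35k: 180 × 810 = 145,800
  $35–54k: 180 × 100 = 18,000
  $55–64k: 240 × 510 = 122,400
  $65–104k: 160 × 470 = 75,200
  $105k+: 320 × 450 = 144,000
Adjusted estimate = 505,400 / 1,080 = 467.963 → $470.

$470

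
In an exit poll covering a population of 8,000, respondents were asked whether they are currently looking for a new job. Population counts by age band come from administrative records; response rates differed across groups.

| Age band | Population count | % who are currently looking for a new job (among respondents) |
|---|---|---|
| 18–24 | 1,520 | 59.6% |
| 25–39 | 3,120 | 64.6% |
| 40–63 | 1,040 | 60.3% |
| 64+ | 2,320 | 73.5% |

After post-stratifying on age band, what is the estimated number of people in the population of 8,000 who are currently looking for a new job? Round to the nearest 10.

5,250

Each cell contributes its population count × the respondent rate:
  18–24: 1,520 × 59.6% = 905.92
  25–39: 3,120 × 64.6% = 2015.52
  40–63: 1,040 × 60.3% = 627.12
  64+: 2,320 × 73.5% = 1705.2
Estimated total = 5253.76 → 5,250.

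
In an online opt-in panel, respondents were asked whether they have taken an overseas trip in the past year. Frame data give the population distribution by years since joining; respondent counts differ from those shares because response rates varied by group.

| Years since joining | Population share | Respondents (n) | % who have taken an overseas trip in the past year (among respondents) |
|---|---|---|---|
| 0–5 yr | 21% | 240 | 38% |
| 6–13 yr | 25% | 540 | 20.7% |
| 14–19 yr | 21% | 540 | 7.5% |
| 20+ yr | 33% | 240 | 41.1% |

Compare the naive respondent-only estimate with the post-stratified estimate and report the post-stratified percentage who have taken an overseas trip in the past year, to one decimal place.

28.3%

Naive respondent-only estimate (weights = respondent counts):
  (240/1560)×38 + (540/1560)×20.7 + (540/1560)×7.5 + (240/1560)×41.1 = 21.9308%
Reweighting by population years since joining shares:
  0.21×38 + 0.25×20.7 + 0.21×7.5 + 0.33×41.1 = 28.293%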